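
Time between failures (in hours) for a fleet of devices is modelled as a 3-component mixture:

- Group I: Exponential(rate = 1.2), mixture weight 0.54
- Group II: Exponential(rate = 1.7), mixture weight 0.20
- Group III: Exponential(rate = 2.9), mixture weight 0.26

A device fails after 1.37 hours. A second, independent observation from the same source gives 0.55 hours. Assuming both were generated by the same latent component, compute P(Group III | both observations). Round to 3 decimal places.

0.077

By Bayes' theorem, P(k | x) = π_k f_k(x) / Σ_j π_j f_j(x).
Since both observations come from the same component, the likelihood for component k is f_k(x₁)·f_k(x₂).
  p_I = [0.231847] × [0.620222] = 0.143796
  p_II = [0.165568] × [0.667396] = 0.1105
  p_III = [0.054569] × [0.588435] = 0.0321103
Weight by the priors:
  π_I·p_I = 0.54 × 0.143796 = 0.0776501
  π_II·p_II = 0.20 × 0.1105 = 0.0220999
  π_III·p_III = 0.26 × 0.0321103 = 0.00834868
Marginal: 0.0776501 + 0.0220999 + 0.00834868 = 0.108099
So the posterior for Group III is 0.00834868 / 0.108099 ≈ 0.077.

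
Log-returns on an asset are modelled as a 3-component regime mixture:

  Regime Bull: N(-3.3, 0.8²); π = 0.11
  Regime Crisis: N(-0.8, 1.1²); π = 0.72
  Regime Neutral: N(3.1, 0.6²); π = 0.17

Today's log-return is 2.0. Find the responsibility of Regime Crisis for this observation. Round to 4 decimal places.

By Bayes' theorem, P(k | x) = P(Z=k) f_k(x) / Σ_j P(Z=j) f_j(x).
Normal densities:
  p_Bull = 1.46924e-10
  p_Crisis = 0.0142085
  p_Neutral = 0.123852
Weight by the priors:
  P(Z=Bull)·p_Bull = 0.11 × 1.46924e-10 = 1.61616e-11
  P(Z=Crisis)·p_Crisis = 0.72 × 0.0142085 = 0.0102301
  P(Z=Neutral)·p_Neutral = 0.17 × 0.123852 = 0.0210548
Sum: 1.61616e-11 + 0.0102301 + 0.0210548 = 0.0312849
So the posterior for Regime Crisis is 0.0102301 / 0.0312849 ≈ 0.3270.

0.3270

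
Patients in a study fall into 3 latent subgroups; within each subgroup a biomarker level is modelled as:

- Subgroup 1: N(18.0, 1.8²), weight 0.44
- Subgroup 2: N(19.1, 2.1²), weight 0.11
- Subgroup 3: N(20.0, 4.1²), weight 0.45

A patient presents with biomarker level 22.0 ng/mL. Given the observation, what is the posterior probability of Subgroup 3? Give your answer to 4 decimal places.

P(component k | x) = P(Z=k)·f_k(x) / marginal(x), where marginal(x) = Σ_j P(Z=j)·f_j(x).
Normal densities:
  f_1 = 0.0187631
  f_2 = 0.0732124
  f_3 = 0.0863884
Unnormalised posteriors:
  P(Z=1)·f_1 = 0.44 × 0.0187631 = 0.00825578
  P(Z=2)·f_2 = 0.11 × 0.0732124 = 0.00805336
  P(Z=3)·f_3 = 0.45 × 0.0863884 = 0.0388748
Sum: 0.00825578 + 0.00805336 + 0.0388748 = 0.0551839
P(Subgroup 3 | x) ≈ 0.7045

0.7045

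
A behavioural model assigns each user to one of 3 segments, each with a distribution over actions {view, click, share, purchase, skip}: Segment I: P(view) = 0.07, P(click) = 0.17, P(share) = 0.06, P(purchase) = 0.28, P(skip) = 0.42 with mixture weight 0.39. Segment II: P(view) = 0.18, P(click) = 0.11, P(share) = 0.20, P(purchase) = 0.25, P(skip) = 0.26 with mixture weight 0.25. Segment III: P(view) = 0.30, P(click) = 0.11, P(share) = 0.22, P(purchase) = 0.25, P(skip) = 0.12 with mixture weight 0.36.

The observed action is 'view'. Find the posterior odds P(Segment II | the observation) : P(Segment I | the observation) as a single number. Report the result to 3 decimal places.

Only the two components matter; the odds are (w_i f_i(x)) / (w_j f_j(x)).
Component likelihoods at x = 'view':
  L_I = P(view | comp) = 0.07
  L_II = P(view | comp) = 0.18
  L_III = P(view | comp) = 0.30
Posterior odds = (w_II·L_II) / (w_I·L_I) = (0.25·0.18) / (0.39·0.07) = 0.045 / 0.0273 ≈ 1.648

1.648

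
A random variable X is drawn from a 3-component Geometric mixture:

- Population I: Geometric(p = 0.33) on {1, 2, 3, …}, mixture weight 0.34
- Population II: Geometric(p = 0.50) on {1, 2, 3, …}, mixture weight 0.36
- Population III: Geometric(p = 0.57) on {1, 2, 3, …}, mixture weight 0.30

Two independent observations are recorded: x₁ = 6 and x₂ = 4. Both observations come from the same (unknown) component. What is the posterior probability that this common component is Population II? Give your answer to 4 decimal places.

P(component k | x) = π_k·f_k(x) / marginal(x), where marginal(x) = Σ_j π_j·f_j(x).
Since both observations come from the same component, the likelihood for component k is f_k(x₁)·f_k(x₂).
  p_I = [0.0445541] × [0.0992518] = 0.00442208
  p_II = [0.015625] × [0.0625] = 0.000976562
  p_III = [0.00837948] × [0.045319] = 0.00037975
Unnormalised posteriors:
  π_I·p_I = 0.34 × 0.00442208 = 0.00150351
  π_II·p_II = 0.36 × 0.000976562 = 0.000351562
  π_III·p_III = 0.30 × 0.00037975 = 0.000113925
Normaliser: 0.00150351 + 0.000351562 + 0.000113925 = 0.00196899
So the posterior for Population II is 0.000351562 / 0.00196899 ≈ 0.1785.

0.1785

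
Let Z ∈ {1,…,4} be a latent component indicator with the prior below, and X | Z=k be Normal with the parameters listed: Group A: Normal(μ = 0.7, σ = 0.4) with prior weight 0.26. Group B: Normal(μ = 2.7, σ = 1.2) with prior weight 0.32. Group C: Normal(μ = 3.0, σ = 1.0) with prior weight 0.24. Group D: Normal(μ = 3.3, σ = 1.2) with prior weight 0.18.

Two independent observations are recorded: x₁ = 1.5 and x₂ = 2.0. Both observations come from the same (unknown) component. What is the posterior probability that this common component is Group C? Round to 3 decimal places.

P(component k | x) = π_k·f_k(x) / marginal(x), where marginal(x) = Σ_j π_j·f_j(x).
Since both observations come from the same component, the likelihood for component k is f_k(x₁)·f_k(x₂).
  L_A = [0.134977] × [0.00507262] = 0.000684689
  L_B = [0.201642] × [0.280439] = 0.0565484
  L_C = [0.129518] × [0.241971] = 0.0313395
  L_D = [0.107931] × [0.184877] = 0.019954
Weight by the priors:
  π_A·L_A = 0.26 × 0.000684689 = 0.000178019
  π_B·L_B = 0.32 × 0.0565484 = 0.0180955
  π_C·L_C = 0.24 × 0.0313395 = 0.00752147
  π_D·L_D = 0.18 × 0.019954 = 0.00359172
Denominator: 0.000178019 + 0.0180955 + 0.00752147 + 0.00359172 = 0.0293867
So the posterior for Group C is 0.00752147 / 0.0293867 ≈ 0.256.

0.256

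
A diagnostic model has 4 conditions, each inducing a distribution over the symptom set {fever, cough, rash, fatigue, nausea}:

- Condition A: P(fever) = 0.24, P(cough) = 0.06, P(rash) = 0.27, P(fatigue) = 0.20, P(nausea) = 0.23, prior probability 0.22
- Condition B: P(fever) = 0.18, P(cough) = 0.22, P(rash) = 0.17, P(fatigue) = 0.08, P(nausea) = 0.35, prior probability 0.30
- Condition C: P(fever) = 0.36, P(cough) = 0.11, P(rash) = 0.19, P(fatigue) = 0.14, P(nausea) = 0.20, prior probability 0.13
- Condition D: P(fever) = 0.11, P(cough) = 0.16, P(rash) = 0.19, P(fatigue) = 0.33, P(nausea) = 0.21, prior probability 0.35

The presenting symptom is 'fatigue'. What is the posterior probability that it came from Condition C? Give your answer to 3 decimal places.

Posterior ∝ prior × likelihood, so P(k | x) ∝ w_k f_k(x); normalise over all components.
Component likelihoods at x = 'fatigue':
  L_A = P(fatigue | comp) = 0.20
  L_B = P(fatigue | comp) = 0.08
  L_C = P(fatigue | comp) = 0.14
  L_D = P(fatigue | comp) = 0.33
Multiply by the mixture weights:
  w_A·L_A = 0.22 × 0.2 = 0.044
  w_B·L_B = 0.30 × 0.08 = 0.024
  w_C·L_C = 0.13 × 0.14 = 0.0182
  w_D·L_D = 0.35 × 0.33 = 0.1155
Marginal: 0.044 + 0.024 + 0.0182 + 0.1155 = 0.2017
Responsibility of Condition C: 0.0182 / 0.2017 ≈ 0.090

0.090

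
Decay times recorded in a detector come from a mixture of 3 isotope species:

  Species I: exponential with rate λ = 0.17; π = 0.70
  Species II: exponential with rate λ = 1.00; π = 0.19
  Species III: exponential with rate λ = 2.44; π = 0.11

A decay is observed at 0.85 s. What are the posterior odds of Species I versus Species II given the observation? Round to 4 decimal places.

1.2682

Since P(k|x) ∝ w_k f_k(x), the posterior odds are w_i f_i(x) / (w_j f_j(x)).
Exponential densities:
  L_I = 0.17·e^(−0.17·0.85) = 0.17·e^(−0.1445) = 0.147127
  L_II = 1.00·e^(−1.00·0.85) = 1.00·e^(−0.8500) = 0.427415
  L_III = 2.44·e^(−2.44·0.85) = 2.44·e^(−2.0740) = 0.306664
Posterior odds = (w_I·L_I) / (w_II·L_II) = (0.70·0.147127) / (0.19·0.427415) = 0.102989 / 0.0812088 ≈ 1.2682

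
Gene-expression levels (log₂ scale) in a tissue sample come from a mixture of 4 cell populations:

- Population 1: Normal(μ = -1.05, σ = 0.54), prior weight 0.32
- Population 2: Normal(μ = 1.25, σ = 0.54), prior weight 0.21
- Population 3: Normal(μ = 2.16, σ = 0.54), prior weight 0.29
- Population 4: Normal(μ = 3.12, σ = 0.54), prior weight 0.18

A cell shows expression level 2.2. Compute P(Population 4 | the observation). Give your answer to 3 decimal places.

0.112

By Bayes' theorem, P(k | x) = π_k f_k(x) / Σ_j π_j f_j(x).
Component likelihoods at x = 2.2:
  p_1 = 1.00667e-08
  p_2 = 0.157198
  p_3 = 0.736758
  p_4 = 0.173071
Multiply by the mixture weights:
  π_1·p_1 = 0.32 × 1.00667e-08 = 3.22134e-09
  π_2·p_2 = 0.21 × 0.157198 = 0.0330116
  π_3·p_3 = 0.29 × 0.736758 = 0.21366
  π_4·p_4 = 0.18 × 0.173071 = 0.0311527
Denominator: 3.22134e-09 + 0.0330116 + 0.21366 + 0.0311527 = 0.277824
P(Population 4 | the observation) ≈ 0.112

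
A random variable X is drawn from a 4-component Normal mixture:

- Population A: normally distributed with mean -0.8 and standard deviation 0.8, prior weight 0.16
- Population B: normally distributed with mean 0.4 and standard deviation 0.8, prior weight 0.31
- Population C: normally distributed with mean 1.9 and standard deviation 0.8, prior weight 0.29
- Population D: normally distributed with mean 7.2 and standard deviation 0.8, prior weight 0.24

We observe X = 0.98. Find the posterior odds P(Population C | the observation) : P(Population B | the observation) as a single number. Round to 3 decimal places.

Posterior odds = (P(Z=i) f_i(x)) / (P(Z=j) f_j(x)); the normalising sum cancels.
Component likelihoods at x = 0.98:
  L_A = (1/(0.8·√(2π)))·exp(−(0.98−-0.8)²/(2·0.8²)) = 0.498678·exp(-2.47531) = 0.0419571
  L_B = (1/(0.8·√(2π)))·exp(−(0.98−0.4)²/(2·0.8²)) = 0.498678·exp(-0.26281) = 0.383426
  L_C = (1/(0.8·√(2π)))·exp(−(0.98−1.9)²/(2·0.8²)) = 0.498678·exp(-0.66125) = 0.25742
  L_D = (1/(0.8·√(2π)))·exp(−(0.98−7.2)²/(2·0.8²)) = 0.498678·exp(-30.22531) = 3.72506e-14
Posterior odds = (P(Z=C)·L_C) / (P(Z=B)·L_B) = (0.29·0.25742) / (0.31·0.383426) = 0.0746519 / 0.118862 ≈ 0.628

0.628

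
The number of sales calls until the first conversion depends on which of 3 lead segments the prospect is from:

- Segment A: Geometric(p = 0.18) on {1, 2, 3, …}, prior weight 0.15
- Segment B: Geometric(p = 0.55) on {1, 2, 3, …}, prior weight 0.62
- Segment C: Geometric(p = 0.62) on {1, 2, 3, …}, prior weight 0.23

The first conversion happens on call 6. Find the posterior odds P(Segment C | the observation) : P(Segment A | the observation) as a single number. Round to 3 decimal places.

0.113

Only the two components matter; the odds are (w_i f_i(x)) / (w_j f_j(x)).
Evaluate each component's likelihood at the observed value:
  f_A = 0.18·(1−0.18)^5 = 0.18·0.37074 = 0.0667332
  f_B = 0.55·(1−0.55)^5 = 0.55·0.0184528 = 0.010149
  f_C = 0.62·(1−0.62)^5 = 0.62·0.00792352 = 0.00491258
Posterior odds = (w_C·f_C) / (w_A·f_A) = (0.23·0.00491258) / (0.15·0.0667332) = 0.00112989 / 0.01001 ≈ 0.113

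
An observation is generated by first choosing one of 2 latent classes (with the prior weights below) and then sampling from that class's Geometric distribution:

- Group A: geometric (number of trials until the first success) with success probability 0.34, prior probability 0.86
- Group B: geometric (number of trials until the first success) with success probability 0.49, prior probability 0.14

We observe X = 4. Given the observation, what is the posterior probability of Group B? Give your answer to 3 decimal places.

Apply Bayes' rule: the posterior for each component is proportional to its prior times its likelihood at x.
Component likelihoods at x = 4:
  p_A = 0.0977486
  p_B = 0.064999
Multiply by the mixture weights:
  π_A·p_A = 0.86 × 0.0977486 = 0.0840638
  π_B·p_B = 0.14 × 0.064999 = 0.00909986
Denominator: 0.0840638 + 0.00909986 = 0.0931637
P(Group B | 4) = 0.00909986 / 0.0931637 ≈ 0.098

0.098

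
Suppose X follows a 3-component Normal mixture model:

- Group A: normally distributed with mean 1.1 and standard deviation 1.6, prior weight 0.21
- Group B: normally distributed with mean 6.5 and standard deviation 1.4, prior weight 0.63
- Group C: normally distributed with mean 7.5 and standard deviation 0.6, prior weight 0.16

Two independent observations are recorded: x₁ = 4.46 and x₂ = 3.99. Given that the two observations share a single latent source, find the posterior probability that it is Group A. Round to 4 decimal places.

0.0736

Posterior ∝ prior × likelihood, so P(k | x) ∝ P(Z=k) f_k(x); normalise over all components.
Since both observations come from the same component, the likelihood for component k is f_k(x₁)·f_k(x₂).
  p_A = [(1/(1.6·√(2π)))·exp(−(4.46−1.1)²/(2·1.6²)) = 0.249339·exp(-2.20500) = 0.0274897] × [0.0487909] = 0.00134125
  p_B = [(1/(1.4·√(2π)))·exp(−(4.46−6.5)²/(2·1.4²)) = 0.284959·exp(-1.06163) = 0.0985646] × [0.0571212] = 0.00563013
  p_C = [(1/(0.6·√(2π)))·exp(−(4.46−7.5)²/(2·0.6²)) = 0.664904·exp(-12.83556) = 1.77153e-06] × [2.46285e-08] = 4.363e-14
Unnormalised posteriors:
  P(Z=A)·p_A = 0.21 × 0.00134125 = 0.000281662
  P(Z=B)·p_B = 0.63 × 0.00563013 = 0.00354698
  P(Z=C)·p_C = 0.16 × 4.363e-14 = 6.9808e-15
Sum: 0.000281662 + 0.00354698 + 6.9808e-15 = 0.00382864
So the posterior for Group A is 0.000281662 / 0.00382864 ≈ 0.0736.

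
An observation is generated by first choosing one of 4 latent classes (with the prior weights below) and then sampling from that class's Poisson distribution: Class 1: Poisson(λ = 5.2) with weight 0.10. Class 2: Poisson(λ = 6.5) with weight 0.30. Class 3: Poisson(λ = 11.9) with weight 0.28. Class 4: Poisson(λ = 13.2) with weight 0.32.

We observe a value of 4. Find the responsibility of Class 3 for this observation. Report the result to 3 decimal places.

0.030

The responsibility of component k is π_k f_k(x) divided by Σ_j π_j f_j(x).
Evaluate each component's likelihood at the observed value:
  f_1 = e^(−5.2)·5.2^4/4! = 0.168063
  f_2 = e^(−6.5)·6.5^4/4! = 0.111822
  f_3 = e^(−11.9)·11.9^4/4! = 0.00567378
  f_4 = e^(−13.2)·13.2^4/4! = 0.00234098
Unnormalised posteriors:
  π_1·f_1 = 0.10 × 0.168063 = 0.0168063
  π_2·f_2 = 0.30 × 0.111822 = 0.0335467
  π_3·f_3 = 0.28 × 0.00567378 = 0.00158866
  π_4·f_4 = 0.32 × 0.00234098 = 0.000749113
Normaliser: 0.0168063 + 0.0335467 + 0.00158866 + 0.000749113 = 0.0526907
P(Class 3 | the observation) = 0.00158866 / 0.0526907 ≈ 0.030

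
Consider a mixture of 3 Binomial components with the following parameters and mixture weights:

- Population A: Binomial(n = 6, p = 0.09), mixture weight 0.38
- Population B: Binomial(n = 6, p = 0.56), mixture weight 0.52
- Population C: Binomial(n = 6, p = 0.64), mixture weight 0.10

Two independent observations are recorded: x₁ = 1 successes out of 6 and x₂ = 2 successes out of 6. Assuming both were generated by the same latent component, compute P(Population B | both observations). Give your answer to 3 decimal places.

The responsibility of component k is π_k f_k(x) divided by Σ_j π_j f_j(x).
Since both observations come from the same component, the likelihood for component k is f_k(x₁)·f_k(x₂).
  p_A = [C(6,1)·0.09^1·0.91^5 = 6·0.09·0.624032 = 0.336977] × [0.0833186] = 0.0280765
  p_B = [C(6,1)·0.56^1·0.44^5 = 6·0.56·0.0164916 = 0.0554119] × [0.17631] = 0.00976969
  p_C = [C(6,1)·0.64^1·0.36^5 = 6·0.64·0.00604662 = 0.023219] × [0.103196] = 0.0023961
Multiply by the mixture weights:
  π_A·p_A = 0.38 × 0.0280765 = 0.0106691
  π_B·p_B = 0.52 × 0.00976969 = 0.00508024
  π_C·p_C = 0.10 × 0.0023961 = 0.00023961
Marginal: 0.0106691 + 0.00508024 + 0.00023961 = 0.0159889
Responsibility of Population B: 0.00508024 / 0.0159889 ≈ 0.318

0.318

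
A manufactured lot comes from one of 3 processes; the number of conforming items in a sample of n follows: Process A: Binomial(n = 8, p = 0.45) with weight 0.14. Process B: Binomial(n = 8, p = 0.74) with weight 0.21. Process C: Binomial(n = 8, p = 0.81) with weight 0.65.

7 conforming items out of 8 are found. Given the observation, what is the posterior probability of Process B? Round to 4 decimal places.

0.1886

Apply Bayes' rule: the posterior for each component is proportional to its prior times its likelihood at x.
Binomial probabilities:
  f_A = 0.0164415
  f_B = 0.252747
  f_C = 0.347727
Weight by the priors:
  w_A·f_A = 0.14 × 0.0164415 = 0.0023018
  w_B·f_B = 0.21 × 0.252747 = 0.0530768
  w_C·f_C = 0.65 × 0.347727 = 0.226023
Evidence: 0.0023018 + 0.0530768 + 0.226023 = 0.281401
P(Process B | 7 conforming items out of 8) ≈ 0.1886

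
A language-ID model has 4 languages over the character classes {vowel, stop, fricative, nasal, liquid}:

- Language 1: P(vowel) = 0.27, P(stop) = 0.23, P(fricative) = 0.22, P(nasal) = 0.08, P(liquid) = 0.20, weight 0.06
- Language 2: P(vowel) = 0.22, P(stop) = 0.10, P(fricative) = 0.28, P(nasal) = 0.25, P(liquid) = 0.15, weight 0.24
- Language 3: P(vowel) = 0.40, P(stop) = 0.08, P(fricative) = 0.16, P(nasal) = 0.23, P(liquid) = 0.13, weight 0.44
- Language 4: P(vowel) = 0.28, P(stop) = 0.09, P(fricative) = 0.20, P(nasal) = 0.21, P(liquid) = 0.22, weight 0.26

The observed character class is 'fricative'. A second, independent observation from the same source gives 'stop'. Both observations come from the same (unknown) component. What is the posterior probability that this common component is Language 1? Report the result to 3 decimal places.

By Bayes' theorem, P(k | x) = w_k f_k(x) / Σ_j w_j f_j(x).
Since both observations come from the same component, the likelihood for component k is f_k(x₁)·f_k(x₂).
  L_1 = [P(fricative | comp) = 0.22] × [0.23] = 0.0506
  L_2 = [P(fricative | comp) = 0.28] × [0.1] = 0.028
  L_3 = [P(fricative | comp) = 0.16] × [0.08] = 0.0128
  L_4 = [P(fricative | comp) = 0.20] × [0.09] = 0.018
Multiply by the mixture weights:
  w_1·L_1 = 0.06 × 0.0506 = 0.003036
  w_2·L_2 = 0.24 × 0.028 = 0.00672
  w_3·L_3 = 0.44 × 0.0128 = 0.005632
  w_4·L_4 = 0.26 × 0.018 = 0.00468
Sum: 0.003036 + 0.00672 + 0.005632 + 0.00468 = 0.020068
P(Language 1 | data) ≈ 0.151

0.151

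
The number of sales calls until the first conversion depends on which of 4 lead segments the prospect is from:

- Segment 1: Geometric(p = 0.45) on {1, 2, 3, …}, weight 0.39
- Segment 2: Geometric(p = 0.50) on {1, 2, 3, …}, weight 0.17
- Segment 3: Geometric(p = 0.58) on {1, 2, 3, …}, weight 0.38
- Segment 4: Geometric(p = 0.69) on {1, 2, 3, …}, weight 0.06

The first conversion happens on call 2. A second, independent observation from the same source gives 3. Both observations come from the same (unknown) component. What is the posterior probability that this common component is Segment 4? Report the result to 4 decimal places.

P(component k | x) = w_k·f_k(x) / marginal(x), where marginal(x) = Σ_j w_j·f_j(x).
Since both observations come from the same component, the likelihood for component k is f_k(x₁)·f_k(x₂).
  f_1 = [0.45·(1−0.45)^1 = 0.45·0.55 = 0.2475] × [0.136125] = 0.0336909
  f_2 = [0.50·(1−0.50)^1 = 0.50·0.5 = 0.25] × [0.125] = 0.03125
  f_3 = [0.58·(1−0.58)^1 = 0.58·0.42 = 0.2436] × [0.102312] = 0.0249232
  f_4 = [0.69·(1−0.69)^1 = 0.69·0.31 = 0.2139] × [0.066309] = 0.0141835
Unnormalised posteriors:
  w_1·f_1 = 0.39 × 0.0336909 = 0.0131395
  w_2·f_2 = 0.17 × 0.03125 = 0.0053125
  w_3·f_3 = 0.38 × 0.0249232 = 0.00947082
  w_4·f_4 = 0.06 × 0.0141835 = 0.00085101
Evidence: 0.0131395 + 0.0053125 + 0.00947082 + 0.00085101 = 0.0287738
Responsibility of Segment 4: 0.00085101 / 0.0287738 ≈ 0.0296

0.0296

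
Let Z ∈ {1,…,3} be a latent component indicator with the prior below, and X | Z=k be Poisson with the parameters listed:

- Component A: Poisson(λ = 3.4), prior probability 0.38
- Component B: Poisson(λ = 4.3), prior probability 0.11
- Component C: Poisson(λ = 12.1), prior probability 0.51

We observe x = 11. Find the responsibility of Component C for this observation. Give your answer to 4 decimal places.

0.9902

Apply Bayes' rule: the posterior for each component is proportional to its prior times its likelihood at x.
Component likelihoods at x = 11:
  L_A = e^(−3.4)·3.4^11/11! = 0.000586828
  L_B = e^(−4.3)·4.3^11/11! = 0.00315886
  L_C = e^(−12.1)·12.1^11/11! = 0.113376
Weight by the priors:
  π_A·L_A = 0.38 × 0.000586828 = 0.000222995
  π_B·L_B = 0.11 × 0.00315886 = 0.000347475
  π_C·L_C = 0.51 × 0.113376 = 0.0578216
Marginal: 0.000222995 + 0.000347475 + 0.0578216 = 0.0583921
Responsibility of Component C: 0.0578216 / 0.0583921 ≈ 0.9902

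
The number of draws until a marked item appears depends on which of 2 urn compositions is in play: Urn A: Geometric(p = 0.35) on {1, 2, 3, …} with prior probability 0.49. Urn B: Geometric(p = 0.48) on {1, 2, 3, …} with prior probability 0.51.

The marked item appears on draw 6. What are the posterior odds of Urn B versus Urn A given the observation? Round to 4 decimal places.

0.4677

Only the two components matter; the odds are (P(Z=i) f_i(x)) / (P(Z=j) f_j(x)).
Evaluate each component's likelihood at the observed value:
  p_A = 0.35·(1−0.35)^5 = 0.35·0.116029 = 0.0406102
  p_B = 0.48·(1−0.48)^5 = 0.48·0.0380204 = 0.0182498
Odds = (0.51/0.49) × (0.0182498/0.0406102) = 1.04082 × 0.44939 ≈ 0.4677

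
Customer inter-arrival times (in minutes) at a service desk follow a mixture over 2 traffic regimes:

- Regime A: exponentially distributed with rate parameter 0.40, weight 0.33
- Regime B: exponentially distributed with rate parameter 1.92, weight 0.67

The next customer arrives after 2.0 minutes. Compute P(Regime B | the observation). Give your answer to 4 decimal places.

0.3180

P(component k | x) = P(Z=k)·f_k(x) / marginal(x), where marginal(x) = Σ_j P(Z=j)·f_j(x).
Exponential densities:
  f_A = 0.179732
  f_B = 0.0412677
Multiply by the mixture weights:
  P(Z=A)·f_A = 0.33 × 0.179732 = 0.0593114
  P(Z=B)·f_B = 0.67 × 0.0412677 = 0.0276494
Normaliser: 0.0593114 + 0.0276494 = 0.0869608
P(Regime B | data) ≈ 0.3180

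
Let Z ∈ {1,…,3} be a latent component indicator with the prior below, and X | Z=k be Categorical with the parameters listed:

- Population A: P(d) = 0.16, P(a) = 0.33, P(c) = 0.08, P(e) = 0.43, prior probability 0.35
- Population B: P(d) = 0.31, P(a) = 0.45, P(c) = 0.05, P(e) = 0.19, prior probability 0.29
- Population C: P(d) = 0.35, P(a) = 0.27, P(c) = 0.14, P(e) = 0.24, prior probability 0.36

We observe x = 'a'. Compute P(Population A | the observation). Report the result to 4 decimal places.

0.3365

By Bayes' theorem, P(k | x) = π_k f_k(x) / Σ_j π_j f_j(x).
Component likelihoods at x = 'a':
  L_A = P(a | comp) = 0.33
  L_B = P(a | comp) = 0.45
  L_C = P(a | comp) = 0.27
Prior × likelihood for each component:
  π_A·L_A = 0.35 × 0.33 = 0.1155
  π_B·L_B = 0.29 × 0.45 = 0.1305
  π_C·L_C = 0.36 × 0.27 = 0.0972
Marginal: 0.1155 + 0.1305 + 0.0972 = 0.3432
P(Population A | the observation) = 0.1155 / 0.3432 ≈ 0.3365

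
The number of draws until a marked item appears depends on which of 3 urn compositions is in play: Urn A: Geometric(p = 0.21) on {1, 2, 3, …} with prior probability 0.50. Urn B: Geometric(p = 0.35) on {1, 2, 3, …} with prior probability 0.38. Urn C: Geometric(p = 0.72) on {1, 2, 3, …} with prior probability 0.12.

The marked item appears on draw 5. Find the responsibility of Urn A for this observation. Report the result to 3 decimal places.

P(component k | x) = P(Z=k)·f_k(x) / marginal(x), where marginal(x) = Σ_j P(Z=j)·f_j(x).
Component likelihoods at x = 5:
  f_A = 0.0817952
  f_B = 0.0624772
  f_C = 0.00442552
Prior × likelihood for each component:
  P(Z=A)·f_A = 0.50 × 0.0817952 = 0.0408976
  P(Z=B)·f_B = 0.38 × 0.0624772 = 0.0237413
  P(Z=C)·f_C = 0.12 × 0.00442552 = 0.000531063
Sum: 0.0408976 + 0.0237413 + 0.000531063 = 0.06517
Responsibility of Urn A: 0.0408976 / 0.06517 ≈ 0.628

0.628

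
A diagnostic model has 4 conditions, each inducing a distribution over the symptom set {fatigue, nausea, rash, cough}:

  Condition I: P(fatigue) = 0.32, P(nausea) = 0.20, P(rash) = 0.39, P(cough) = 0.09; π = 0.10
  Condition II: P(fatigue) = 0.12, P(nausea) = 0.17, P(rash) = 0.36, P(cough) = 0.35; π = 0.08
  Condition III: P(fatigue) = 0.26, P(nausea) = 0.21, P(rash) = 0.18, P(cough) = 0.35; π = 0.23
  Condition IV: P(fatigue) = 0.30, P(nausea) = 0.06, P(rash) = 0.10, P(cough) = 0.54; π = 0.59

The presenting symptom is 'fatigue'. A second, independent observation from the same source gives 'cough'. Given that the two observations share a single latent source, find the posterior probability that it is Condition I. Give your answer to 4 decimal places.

0.0235

Posterior ∝ prior × likelihood, so P(k | x) ∝ P(Z=k) f_k(x); normalise over all components.
Since both observations come from the same component, the likelihood for component k is f_k(x₁)·f_k(x₂).
  f_I = [P(fatigue | comp) = 0.32] × [0.09] = 0.0288
  f_II = [P(fatigue | comp) = 0.12] × [0.35] = 0.042
  f_III = [P(fatigue | comp) = 0.26] × [0.35] = 0.091
  f_IV = [P(fatigue | comp) = 0.30] × [0.54] = 0.162
Prior × likelihood for each component:
  P(Z=I)·f_I = 0.10 × 0.0288 = 0.00288
  P(Z=II)·f_II = 0.08 × 0.042 = 0.00336
  P(Z=III)·f_III = 0.23 × 0.091 = 0.02093
  P(Z=IV)·f_IV = 0.59 × 0.162 = 0.09558
Sum: 0.00288 + 0.00336 + 0.02093 + 0.09558 = 0.12275
Responsibility of Condition I: 0.00288 / 0.12275 ≈ 0.0235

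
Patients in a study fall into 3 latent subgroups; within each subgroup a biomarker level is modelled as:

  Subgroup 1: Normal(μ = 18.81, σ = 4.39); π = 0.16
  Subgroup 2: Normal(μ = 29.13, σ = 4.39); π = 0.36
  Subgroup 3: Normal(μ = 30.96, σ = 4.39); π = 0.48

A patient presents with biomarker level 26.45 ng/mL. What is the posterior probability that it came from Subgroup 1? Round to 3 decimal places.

The responsibility of component k is P(Z=k) f_k(x) divided by Σ_j P(Z=j) f_j(x).
Normal densities:
  f_1 = (1/(4.39·√(2π)))·exp(−(26.45−18.81)²/(2·4.39²)) = 0.090875·exp(-1.51435) = 0.019988
  f_2 = (1/(4.39·√(2π)))·exp(−(26.45−29.13)²/(2·4.39²)) = 0.090875·exp(-0.18634) = 0.0754255
  f_3 = (1/(4.39·√(2π)))·exp(−(26.45−30.96)²/(2·4.39²)) = 0.090875·exp(-0.52771) = 0.0536123
Unnormalised posteriors:
  P(Z=1)·f_1 = 0.16 × 0.019988 = 0.00319808
  P(Z=2)·f_2 = 0.36 × 0.0754255 = 0.0271532
  P(Z=3)·f_3 = 0.48 × 0.0536123 = 0.0257339
Denominator: 0.00319808 + 0.0271532 + 0.0257339 = 0.0560852
So the posterior for Subgroup 1 is 0.00319808 / 0.0560852 ≈ 0.057.

0.057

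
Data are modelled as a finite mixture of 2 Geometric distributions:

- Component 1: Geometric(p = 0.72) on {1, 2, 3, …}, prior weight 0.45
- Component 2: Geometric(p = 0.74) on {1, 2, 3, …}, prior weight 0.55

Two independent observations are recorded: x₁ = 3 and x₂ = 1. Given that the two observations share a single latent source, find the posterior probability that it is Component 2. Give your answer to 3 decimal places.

Posterior ∝ prior × likelihood, so P(k | x) ∝ P(Z=k) f_k(x); normalise over all components.
Since both observations come from the same component, the likelihood for component k is f_k(x₁)·f_k(x₂).
  L_1 = [0.72·(1−0.72)^2 = 0.72·0.0784 = 0.056448] × [0.72] = 0.0406426
  L_2 = [0.74·(1−0.74)^2 = 0.74·0.0676 = 0.050024] × [0.74] = 0.0370178
Prior × likelihood for each component:
  P(Z=1)·L_1 = 0.45 × 0.0406426 = 0.0182892
  P(Z=2)·L_2 = 0.55 × 0.0370178 = 0.0203598
Denominator: 0.0182892 + 0.0203598 = 0.0386489
P(Component 2 | x₁, x₂) = 0.0203598 / 0.0386489 ≈ 0.527

0.527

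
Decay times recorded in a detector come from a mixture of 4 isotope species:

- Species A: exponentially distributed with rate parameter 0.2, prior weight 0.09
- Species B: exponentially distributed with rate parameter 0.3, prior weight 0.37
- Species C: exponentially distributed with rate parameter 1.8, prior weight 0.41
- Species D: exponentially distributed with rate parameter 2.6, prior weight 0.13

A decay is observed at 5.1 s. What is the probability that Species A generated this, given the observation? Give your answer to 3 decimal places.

The responsibility of component k is w_k f_k(x) divided by Σ_j w_j f_j(x).
Component likelihoods at x = 5.1 s:
  L_A = 0.072119
  L_B = 0.0649607
  L_C = 0.000185545
  L_D = 4.53136e-06
Unnormalised posteriors:
  w_A·L_A = 0.09 × 0.072119 = 0.00649071
  w_B·L_B = 0.37 × 0.0649607 = 0.0240355
  w_C·L_C = 0.41 × 0.000185545 = 7.60734e-05
  w_D·L_D = 0.13 × 4.53136e-06 = 5.89077e-07
Normaliser: 0.00649071 + 0.0240355 + 7.60734e-05 + 5.89077e-07 = 0.0306028
P(Species A | x) ≈ 0.212

0.212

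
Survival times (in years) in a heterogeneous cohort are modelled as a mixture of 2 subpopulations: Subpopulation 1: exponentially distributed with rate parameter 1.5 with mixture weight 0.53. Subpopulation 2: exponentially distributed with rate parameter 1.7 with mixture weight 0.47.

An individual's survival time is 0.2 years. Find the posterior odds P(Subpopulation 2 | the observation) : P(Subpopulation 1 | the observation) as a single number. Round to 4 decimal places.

0.9656

Since P(k|x) ∝ w_k f_k(x), the posterior odds are w_i f_i(x) / (w_j f_j(x)).
Exponential densities:
  p_1 = 1.5·e^(−1.5·0.2) = 1.5·e^(−0.3000) = 1.11123
  p_2 = 1.7·e^(−1.7·0.2) = 1.7·e^(−0.3400) = 1.21001
Posterior odds = (w_2·p_2) / (w_1·p_1) = (0.47·1.21001) / (0.53·1.11123) = 0.568704 / 0.58895 ≈ 0.9656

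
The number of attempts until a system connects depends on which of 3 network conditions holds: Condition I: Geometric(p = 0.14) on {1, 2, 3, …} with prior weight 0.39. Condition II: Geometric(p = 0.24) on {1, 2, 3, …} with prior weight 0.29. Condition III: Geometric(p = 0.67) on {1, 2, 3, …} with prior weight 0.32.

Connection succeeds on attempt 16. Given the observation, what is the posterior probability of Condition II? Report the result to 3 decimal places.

Posterior ∝ prior × likelihood, so P(k | x) ∝ π_k f_k(x); normalise over all components.
Component likelihoods at x = 16:
  f_I = 0.0145749
  f_II = 0.00391215
  f_III = 4.01591e-08
Weight by the priors:
  π_I·f_I = 0.39 × 0.0145749 = 0.0056842
  π_II·f_II = 0.29 × 0.00391215 = 0.00113452
  π_III·f_III = 0.32 × 4.01591e-08 = 1.28509e-08
Denominator: 0.0056842 + 0.00113452 + 1.28509e-08 = 0.00681874
P(Condition II | x) ≈ 0.166

0.166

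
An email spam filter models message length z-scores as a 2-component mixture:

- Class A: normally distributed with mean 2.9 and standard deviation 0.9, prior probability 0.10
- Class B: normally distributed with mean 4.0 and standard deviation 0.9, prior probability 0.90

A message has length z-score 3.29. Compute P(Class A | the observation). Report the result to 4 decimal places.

The responsibility of component k is w_k f_k(x) divided by Σ_j w_j f_j(x).
Component likelihoods at x = 3.29:
  L_A = 0.403545
  L_B = 0.324733
Unnormalised posteriors:
  w_A·L_A = 0.10 × 0.403545 = 0.0403545
  w_B·L_B = 0.90 × 0.324733 = 0.29226
Denominator: 0.0403545 + 0.29226 = 0.332615
So the posterior for Class A is 0.0403545 / 0.332615 ≈ 0.1213.

0.1213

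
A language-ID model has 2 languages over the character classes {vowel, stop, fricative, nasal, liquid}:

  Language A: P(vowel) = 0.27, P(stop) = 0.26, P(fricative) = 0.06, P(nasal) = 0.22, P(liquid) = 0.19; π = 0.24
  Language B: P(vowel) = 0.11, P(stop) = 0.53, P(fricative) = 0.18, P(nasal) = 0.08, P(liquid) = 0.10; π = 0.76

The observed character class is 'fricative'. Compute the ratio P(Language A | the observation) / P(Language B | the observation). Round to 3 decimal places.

0.105

Since P(k|x) ∝ P(Z=k) f_k(x), the posterior odds are P(Z=i) f_i(x) / (P(Z=j) f_j(x)).
Component likelihoods at x = 'fricative':
  p_A = P(fricative | comp) = 0.06
  p_B = P(fricative | comp) = 0.18
Posterior odds = (P(Z=A)·p_A) / (P(Z=B)·p_B) = (0.24·0.06) / (0.76·0.18) = 0.0144 / 0.1368 ≈ 0.105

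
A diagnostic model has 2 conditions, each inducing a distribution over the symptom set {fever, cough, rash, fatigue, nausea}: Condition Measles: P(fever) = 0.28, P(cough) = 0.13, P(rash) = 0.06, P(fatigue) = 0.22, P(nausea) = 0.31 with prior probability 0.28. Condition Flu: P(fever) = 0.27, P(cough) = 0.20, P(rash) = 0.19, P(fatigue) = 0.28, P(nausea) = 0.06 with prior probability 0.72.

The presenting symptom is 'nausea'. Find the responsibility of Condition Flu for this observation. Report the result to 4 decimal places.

0.3323

Apply Bayes' rule: the posterior for each component is proportional to its prior times its likelihood at x.
Categorical probabilities:
  f_Measles = 0.31
  f_Flu = 0.06
Unnormalised posteriors:
  w_Measles·f_Measles = 0.28 × 0.31 = 0.0868
  w_Flu·f_Flu = 0.72 × 0.06 = 0.0432
Evidence: 0.0868 + 0.0432 = 0.13
P(Condition Flu | 'nausea') = 0.0432 / 0.13 ≈ 0.3323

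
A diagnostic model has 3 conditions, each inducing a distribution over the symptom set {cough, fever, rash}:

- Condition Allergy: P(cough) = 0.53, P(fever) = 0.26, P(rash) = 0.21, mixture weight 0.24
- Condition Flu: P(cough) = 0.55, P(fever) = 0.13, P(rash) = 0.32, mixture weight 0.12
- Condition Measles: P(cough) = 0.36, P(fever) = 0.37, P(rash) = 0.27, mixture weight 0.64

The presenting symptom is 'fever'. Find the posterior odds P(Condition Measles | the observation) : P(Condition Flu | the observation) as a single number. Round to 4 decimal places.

15.1795

The posterior odds equal the prior odds times the likelihood ratio: (P(Z=i)/P(Z=j))·(f_i(x)/f_j(x)).
Categorical probabilities:
  p_Allergy = P(fever | comp) = 0.26
  p_Flu = P(fever | comp) = 0.13
  p_Measles = P(fever | comp) = 0.37
Odds = (0.64/0.12) × (0.37/0.13) = 5.33333 × 2.84615 ≈ 15.1795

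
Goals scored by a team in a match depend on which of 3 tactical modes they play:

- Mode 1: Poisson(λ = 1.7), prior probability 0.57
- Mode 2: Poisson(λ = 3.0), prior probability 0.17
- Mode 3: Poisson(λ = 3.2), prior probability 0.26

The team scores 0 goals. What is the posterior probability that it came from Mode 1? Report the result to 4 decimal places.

Apply Bayes' rule: the posterior for each component is proportional to its prior times its likelihood at x.
Component likelihoods at x = 0 goals:
  p_1 = e^(−1.7)·1.7^0/0! = 0.182684
  p_2 = e^(−3.0)·3.0^0/0! = 0.0497871
  p_3 = e^(−3.2)·3.2^0/0! = 0.0407622
Prior × likelihood for each component:
  w_1·p_1 = 0.57 × 0.182684 = 0.10413
  w_2·p_2 = 0.17 × 0.0497871 = 0.0084638
  w_3·p_3 = 0.26 × 0.0407622 = 0.0105982
Evidence: 0.10413 + 0.0084638 + 0.0105982 = 0.123192
Responsibility of Mode 1: 0.10413 / 0.123192 ≈ 0.8453

0.8453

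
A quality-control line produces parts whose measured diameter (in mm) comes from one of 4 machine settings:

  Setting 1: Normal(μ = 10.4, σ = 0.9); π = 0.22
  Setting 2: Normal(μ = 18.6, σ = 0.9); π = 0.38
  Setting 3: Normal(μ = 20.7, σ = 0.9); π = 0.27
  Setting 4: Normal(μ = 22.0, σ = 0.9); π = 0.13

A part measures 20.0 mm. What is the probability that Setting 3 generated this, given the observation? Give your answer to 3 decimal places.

0.616

Posterior ∝ prior × likelihood, so P(k | x) ∝ w_k f_k(x); normalise over all components.
Component likelihoods at x = 20.0 mm:
  p_1 = 8.71238e-26
  p_2 = 0.132198
  p_3 = 0.327572
  p_4 = 0.0375263
Prior × likelihood for each component:
  w_1·p_1 = 0.22 × 8.71238e-26 = 1.91672e-26
  w_2·p_2 = 0.38 × 0.132198 = 0.0502352
  w_3·p_3 = 0.27 × 0.327572 = 0.0884445
  w_4·p_4 = 0.13 × 0.0375263 = 0.00487842
Sum: 1.91672e-26 + 0.0502352 + 0.0884445 + 0.00487842 = 0.143558
Responsibility of Setting 3: 0.0884445 / 0.143558 ≈ 0.616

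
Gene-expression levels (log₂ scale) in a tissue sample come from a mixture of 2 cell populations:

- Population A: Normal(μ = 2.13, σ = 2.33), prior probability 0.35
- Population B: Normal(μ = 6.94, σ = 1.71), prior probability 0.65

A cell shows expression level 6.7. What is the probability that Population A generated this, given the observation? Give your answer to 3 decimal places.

0.055

By Bayes' theorem, P(k | x) = w_k f_k(x) / Σ_j w_j f_j(x).
Component likelihoods at x = 6.7:
  p_A = (1/(2.33·√(2π)))·exp(−(6.7−2.13)²/(2·2.33²)) = 0.171220·exp(-1.92349) = 0.0250145
  p_B = (1/(1.71·√(2π)))·exp(−(6.7−6.94)²/(2·1.71²)) = 0.233300·exp(-0.00985) = 0.231013
Multiply by the mixture weights:
  w_A·p_A = 0.35 × 0.0250145 = 0.00875508
  w_B·p_B = 0.65 × 0.231013 = 0.150158
Denominator: 0.00875508 + 0.150158 = 0.158914
P(Population A | the observation) ≈ 0.055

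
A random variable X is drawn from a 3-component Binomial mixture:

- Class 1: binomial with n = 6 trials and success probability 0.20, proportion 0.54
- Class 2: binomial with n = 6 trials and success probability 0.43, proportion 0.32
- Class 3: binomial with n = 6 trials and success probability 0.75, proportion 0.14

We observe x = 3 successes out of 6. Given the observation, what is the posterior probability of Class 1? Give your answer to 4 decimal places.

0.2819

Posterior ∝ prior × likelihood, so P(k | x) ∝ π_k f_k(x); normalise over all components.
Component likelihoods at x = 3 successes out of 6:
  f_1 = 0.08192
  f_2 = 0.294483
  f_3 = 0.131836
Multiply by the mixture weights:
  π_1·f_1 = 0.54 × 0.08192 = 0.0442368
  π_2·f_2 = 0.32 × 0.294483 = 0.0942345
  π_3·f_3 = 0.14 × 0.131836 = 0.018457
Denominator: 0.0442368 + 0.0942345 + 0.018457 = 0.156928
P(Class 1 | 3 successes out of 6) ≈ 0.2819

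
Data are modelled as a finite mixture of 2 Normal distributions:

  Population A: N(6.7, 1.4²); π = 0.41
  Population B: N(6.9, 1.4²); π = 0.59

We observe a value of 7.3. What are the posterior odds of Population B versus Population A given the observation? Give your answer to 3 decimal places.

Posterior odds = (π_i f_i(x)) / (π_j f_j(x)); the normalising sum cancels.
Evaluate each component's likelihood at the observed value:
  f_A = 0.259955
  f_B = 0.273562
Posterior odds = (π_B·f_B) / (π_A·f_A) = (0.59·0.273562) / (0.41·0.259955) = 0.161402 / 0.106581 ≈ 1.514

1.514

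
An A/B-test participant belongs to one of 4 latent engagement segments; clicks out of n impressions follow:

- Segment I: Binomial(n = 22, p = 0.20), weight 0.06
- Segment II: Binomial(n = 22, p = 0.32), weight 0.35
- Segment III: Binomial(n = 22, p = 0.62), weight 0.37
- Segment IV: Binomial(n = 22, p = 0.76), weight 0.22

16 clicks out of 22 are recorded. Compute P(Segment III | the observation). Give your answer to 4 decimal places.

0.5047

Apply Bayes' rule: the posterior for each component is proportional to its prior times its likelihood at x.
Binomial probabilities:
  p_I = C(22,16)·0.20^16·0.80^6 = 74613·6.5536e-12·0.262144 = 1.28184e-07
  p_II = C(22,16)·0.32^16·0.68^6 = 74613·1.20893e-08·0.0988675 = 8.918e-05
  p_III = C(22,16)·0.62^16·0.38^6 = 74613·0.000476724·0.00301094 = 0.107098
  p_IV = C(22,16)·0.76^16·0.24^6 = 74613·0.0123885·0.000191103 = 0.176644
Weight by the priors:
  w_I·p_I = 0.06 × 1.28184e-07 = 7.69105e-09
  w_II·p_II = 0.35 × 8.918e-05 = 3.1213e-05
  w_III·p_III = 0.37 × 0.107098 = 0.0396264
  w_IV·p_IV = 0.22 × 0.176644 = 0.0388617
Sum: 7.69105e-09 + 3.1213e-05 + 0.0396264 + 0.0388617 = 0.0785194
P(Segment III | 16 clicks out of 22) = 0.0396264 / 0.0785194 ≈ 0.5047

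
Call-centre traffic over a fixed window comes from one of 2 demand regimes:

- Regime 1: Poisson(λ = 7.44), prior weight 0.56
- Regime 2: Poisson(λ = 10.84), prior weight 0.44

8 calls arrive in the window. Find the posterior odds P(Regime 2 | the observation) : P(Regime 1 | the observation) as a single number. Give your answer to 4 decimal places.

Posterior odds = (P(Z=i) f_i(x)) / (P(Z=j) f_j(x)); the normalising sum cancels.
Poisson probabilities:
  f_1 = e^(−7.44)·7.44^8/8! = 0.136745
  f_2 = e^(−10.84)·10.84^8/8! = 0.0926748
Posterior odds = (P(Z=2)·f_2) / (P(Z=1)·f_1) = (0.44·0.0926748) / (0.56·0.136745) = 0.0407769 / 0.0765773 ≈ 0.5325

0.5325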